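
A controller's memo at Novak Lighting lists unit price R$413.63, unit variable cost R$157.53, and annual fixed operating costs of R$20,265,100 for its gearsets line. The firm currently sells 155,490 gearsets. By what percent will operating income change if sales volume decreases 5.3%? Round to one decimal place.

-10.8%

Contribution at this volume is 155,490 × R$256.10 = R$39,820,989.00.
Operating income = contribution − fixed costs = R$39,820,989.00 − R$20,265,100 = R$19,555,889.00.
Degree of operating leverage = R$39,820,989.00 / R$19,555,889.00 = 2.0363.
%ΔEBIT = DOL × %ΔSales = 2.0363 × -5.3% = -10.8%.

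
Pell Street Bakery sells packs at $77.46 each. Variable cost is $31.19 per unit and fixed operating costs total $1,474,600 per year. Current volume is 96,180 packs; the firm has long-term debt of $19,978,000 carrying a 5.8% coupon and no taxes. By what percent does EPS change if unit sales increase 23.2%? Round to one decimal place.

Total contribution margin = 96,180 × $46.27 = $4,450,248.60.
EBIT = $4,450,248.60 − $1,474,600 = $2,975,648.60.
Interest = $1,158,724.00, so EBIT − I = $1,816,924.60.
Degree of combined leverage = contribution ÷ (EBIT − I) = $4,450,248.60 ÷ $1,816,924.60 = 2.4493.
%ΔEPS = DCL × %ΔSales = 2.4493 × +23.2% = +56.8%.

+56.8%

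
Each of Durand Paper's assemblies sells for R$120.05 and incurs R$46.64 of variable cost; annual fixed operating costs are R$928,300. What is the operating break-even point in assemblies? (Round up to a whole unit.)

Each unit contributes R$120.05 − R$46.64 = R$73.41.
Units to break even: R$928,300 ÷ R$73.41 = 12,645.42, rounded up to 12,646.

12,646 assemblies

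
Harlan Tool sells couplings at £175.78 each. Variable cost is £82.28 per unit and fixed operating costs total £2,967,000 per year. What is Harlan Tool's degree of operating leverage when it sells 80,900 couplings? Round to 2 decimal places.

1.65

At 80,900 units, contribution = 80,900 × £93.50 = £7,564,150.00.
Subtracting fixed costs: EBIT = £7,564,150.00 − £2,967,000 = £4,597,150.00.
Degree of operating leverage = £7,564,150.00 / £4,597,150.00 = 1.6454.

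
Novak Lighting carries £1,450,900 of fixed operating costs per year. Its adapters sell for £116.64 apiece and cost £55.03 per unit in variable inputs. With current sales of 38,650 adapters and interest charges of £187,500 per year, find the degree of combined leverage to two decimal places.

At 38,650 units, contribution = 38,650 × £61.61 = £2,381,226.50.
Operating income = contribution − fixed costs = £2,381,226.50 − £1,450,900 = £930,326.50. Interest = £187,500.00, so EBIT − I = £742,826.50.
DCL = contribution ÷ (EBIT − I) = £2,381,226.50 ÷ £742,826.50 = 3.2056.

3.21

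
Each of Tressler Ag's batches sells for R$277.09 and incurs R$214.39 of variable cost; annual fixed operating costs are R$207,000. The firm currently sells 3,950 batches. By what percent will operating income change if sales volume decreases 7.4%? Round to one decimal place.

-45.1%

At 3,950 units, contribution = 3,950 × R$62.70 = R$247,665.00.
Subtracting fixed costs: EBIT = R$247,665.00 − R$207,000 = R$40,665.00.
So DOL = total CM / EBIT = R$247,665.00 / R$40,665.00 = 6.0904.
Operating income changes by 6.0904 × -7.4% = -45.1%.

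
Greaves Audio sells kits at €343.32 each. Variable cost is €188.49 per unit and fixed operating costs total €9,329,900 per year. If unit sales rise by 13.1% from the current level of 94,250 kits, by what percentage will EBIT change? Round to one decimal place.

+36.3%

Total contribution margin = 94,250 × €154.83 = €14,592,727.50.
Subtracting fixed costs: EBIT = €14,592,727.50 − €9,329,900 = €5,262,827.50.
DOL = contribution ÷ EBIT = €14,592,727.50 ÷ €5,262,827.50 = 2.7728.
Operating income changes by 2.7728 × +13.1% = +36.3%.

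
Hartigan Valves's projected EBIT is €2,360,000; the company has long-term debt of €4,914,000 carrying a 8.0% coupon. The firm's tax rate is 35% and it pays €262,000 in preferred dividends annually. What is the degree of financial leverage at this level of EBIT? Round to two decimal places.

Annual interest charges come to €393,120.00.
Preferred dividends grossed up pre-tax: €262,000 / (1 − 0.35) = €403,076.92.
DFL = EBIT ÷ [EBIT − I − D_p/(1−t)] = €2,360,000 ÷ [€2,360,000 − €393,120.00 − €403,076.92] = €2,360,000 ÷ €1,563,803.08 = 1.5091.

1.51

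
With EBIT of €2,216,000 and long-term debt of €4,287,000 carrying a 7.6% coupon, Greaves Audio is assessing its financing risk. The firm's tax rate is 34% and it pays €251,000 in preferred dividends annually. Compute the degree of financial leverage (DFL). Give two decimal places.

1.47

Annual interest charges come to €325,812.00.
Preferred dividends grossed up pre-tax: €251,000 / (1 − 0.34) = €380,303.03.
DFL = EBIT ÷ [EBIT − I − D_p/(1−t)] = €2,216,000 ÷ [€2,216,000 − €325,812.00 − €380,303.03] = €2,216,000 ÷ €1,509,884.97 = 1.4677.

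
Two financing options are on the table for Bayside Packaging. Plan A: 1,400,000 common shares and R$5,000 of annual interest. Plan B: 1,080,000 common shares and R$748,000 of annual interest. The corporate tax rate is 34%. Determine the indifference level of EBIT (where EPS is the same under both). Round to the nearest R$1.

R$3,255,625

Set EPS_A = EPS_B: (EBIT − R$5,000)(1 − 0.34) ÷ 1,400,000 = (EBIT − R$748,000)(1 − 0.34) ÷ 1,080,000.
Cancelling (1 − t) and cross-multiplying: 1,080,000·(EBIT − 5,000) = 1,400,000·(EBIT − 748,000).
Solving, EBIT = (748,000·1,400,000 − 5,000·1,080,000) / (1,400,000 − 1,080,000) = 1,041,800,000,000 / 320,000 = 3,255,625.00.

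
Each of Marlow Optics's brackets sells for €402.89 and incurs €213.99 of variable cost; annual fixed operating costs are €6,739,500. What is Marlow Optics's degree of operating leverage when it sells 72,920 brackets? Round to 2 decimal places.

1.96

At 72,920 units, contribution = 72,920 × €188.90 = €13,774,588.00.
Operating income = contribution − fixed costs = €13,774,588.00 − €6,739,500 = €7,035,088.00.
Degree of operating leverage = €13,774,588.00 / €7,035,088.00 = 1.9580.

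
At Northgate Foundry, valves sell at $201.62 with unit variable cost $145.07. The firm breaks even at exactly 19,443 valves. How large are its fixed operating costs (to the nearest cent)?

$1,099,501.65

Each unit contributes $201.62 − $145.07 = $56.55.
Since BE = FC / CM, FC = 19,443 × $56.55 = $1,099,501.65.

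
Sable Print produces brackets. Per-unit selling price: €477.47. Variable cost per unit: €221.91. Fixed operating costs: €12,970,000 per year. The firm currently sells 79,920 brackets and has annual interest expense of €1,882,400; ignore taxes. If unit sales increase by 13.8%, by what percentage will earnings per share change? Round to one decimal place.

At 79,920 units, contribution = 79,920 × €255.56 = €20,424,355.20.
EBIT = €20,424,355.20 − €12,970,000 = €7,454,355.20.
Interest = €1,882,400.00, so EBIT − I = €5,571,955.20.
Degree of combined leverage = contribution ÷ (EBIT − I) = €20,424,355.20 ÷ €5,571,955.20 = 3.6656.
%ΔEPS = DCL × %ΔSales = 3.6656 × +13.8% = +50.6%.

+50.6%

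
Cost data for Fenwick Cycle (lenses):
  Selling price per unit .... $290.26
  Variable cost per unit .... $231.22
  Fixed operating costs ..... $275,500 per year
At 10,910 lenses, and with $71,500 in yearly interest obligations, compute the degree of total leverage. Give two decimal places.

At 10,910 units, contribution = 10,910 × $59.04 = $644,126.40.
Operating income = contribution − fixed costs = $644,126.40 − $275,500 = $368,626.40. Interest = $71,500.00, so EBIT − I = $297,126.40.
Degree of total leverage = total CM / (EBIT − interest) = $644,126.40 / $297,126.40 = 2.1679.

2.17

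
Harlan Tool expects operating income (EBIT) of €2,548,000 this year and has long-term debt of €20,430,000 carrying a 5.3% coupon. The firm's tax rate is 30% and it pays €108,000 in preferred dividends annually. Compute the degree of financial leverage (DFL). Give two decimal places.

1.94

Annual interest charges come to €1,082,790.00.
Pre-tax preferred-dividend burden = €108,000 ÷ (1 − 0.30) = €154,285.71.
DFL = EBIT ÷ [EBIT − I − D_p/(1−t)] = €2,548,000 ÷ [€2,548,000 − €1,082,790.00 − €154,285.71] = €2,548,000 ÷ €1,310,924.29 = 1.9437.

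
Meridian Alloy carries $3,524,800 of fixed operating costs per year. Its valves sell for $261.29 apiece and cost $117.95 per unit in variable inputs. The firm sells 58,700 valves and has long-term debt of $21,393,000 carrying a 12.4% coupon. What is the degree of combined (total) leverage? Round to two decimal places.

3.76

Contribution at this volume is 58,700 × $143.34 = $8,414,058.00.
EBIT = $8,414,058.00 − $3,524,800 = $4,889,258.00. Interest = $2,652,732.00.
DOL = $8,414,058.00 ÷ $4,889,258.00 = 1.7209; DFL = $4,889,258.00 ÷ $2,236,526.00 = 2.1861.
Combined leverage = 1.7209 × 2.1861 = 3.7621.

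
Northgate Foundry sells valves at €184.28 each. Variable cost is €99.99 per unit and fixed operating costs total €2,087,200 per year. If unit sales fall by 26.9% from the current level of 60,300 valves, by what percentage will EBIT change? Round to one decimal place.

-45.6%

Total contribution margin = 60,300 × €84.29 = €5,082,687.00.
EBIT = €5,082,687.00 − €2,087,200 = €2,995,487.00.
Degree of operating leverage = €5,082,687.00 / €2,995,487.00 = 1.6968.
Operating income changes by 1.6968 × -26.9% = -45.6%.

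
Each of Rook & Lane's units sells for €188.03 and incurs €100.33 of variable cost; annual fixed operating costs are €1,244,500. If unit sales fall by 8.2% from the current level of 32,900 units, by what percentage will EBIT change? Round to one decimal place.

-14.4%

Total contribution margin = 32,900 × €87.70 = €2,885,330.00.
Operating income = contribution − fixed costs = €2,885,330.00 − €1,244,500 = €1,640,830.00.
Degree of operating leverage = €2,885,330.00 / €1,640,830.00 = 1.7585.
So EBIT moves 1.7585 × (-8.2%) = -14.4%.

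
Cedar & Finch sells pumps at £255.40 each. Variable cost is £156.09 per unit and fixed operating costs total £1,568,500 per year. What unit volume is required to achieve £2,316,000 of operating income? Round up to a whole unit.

39,115 pumps

Contribution margin per unit = £255.40 − £156.09 = £99.31.
Units = (FC + target) / CM = (£1,568,500 + £2,316,000) / £99.31 = 39,114.89, so 39,115 pumps.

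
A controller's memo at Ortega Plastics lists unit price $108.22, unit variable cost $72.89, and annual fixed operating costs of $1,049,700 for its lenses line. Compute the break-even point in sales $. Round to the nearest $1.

CM per unit = $108.22 − $72.89 = $35.33; CM ratio = $35.33 / $108.22 = 0.3265.
Break-even revenue = fixed costs × price ÷ CM = $1,049,700 × $108.22 ÷ $35.33 = $3,215,356.

$3,215,356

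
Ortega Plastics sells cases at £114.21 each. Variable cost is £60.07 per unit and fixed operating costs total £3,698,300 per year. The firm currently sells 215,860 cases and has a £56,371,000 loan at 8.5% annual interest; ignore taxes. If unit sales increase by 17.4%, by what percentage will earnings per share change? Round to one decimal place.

Total contribution margin = 215,860 × £54.14 = £11,686,660.40.
EBIT = £11,686,660.40 − £3,698,300 = £7,988,360.40.
After interest of £4,791,535.00, pre-tax earnings = £3,196,825.40.
Degree of combined leverage = contribution ÷ (EBIT − I) = £11,686,660.40 ÷ £3,196,825.40 = 3.6557.
EPS therefore changes by 3.6557 × (+17.4%) = +63.6%.

+63.6%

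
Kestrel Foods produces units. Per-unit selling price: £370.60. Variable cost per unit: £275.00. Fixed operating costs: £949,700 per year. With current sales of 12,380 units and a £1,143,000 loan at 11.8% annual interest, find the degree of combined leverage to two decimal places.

11.96

Contribution at this volume is 12,380 × £95.60 = £1,183,528.00.
Subtracting fixed costs: EBIT = £1,183,528.00 − £949,700 = £233,828.00. Interest = £134,874.00, so EBIT − I = £98,954.00.
Degree of total leverage = total CM / (EBIT − interest) = £1,183,528.00 / £98,954.00 = 11.9604.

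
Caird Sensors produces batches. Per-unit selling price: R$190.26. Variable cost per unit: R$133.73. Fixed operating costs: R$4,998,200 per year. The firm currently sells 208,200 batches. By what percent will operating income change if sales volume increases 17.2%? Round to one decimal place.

Contribution at this volume is 208,200 × R$56.53 = R$11,769,546.00.
Subtracting fixed costs: EBIT = R$11,769,546.00 − R$4,998,200 = R$6,771,346.00.
DOL = contribution ÷ EBIT = R$11,769,546.00 ÷ R$6,771,346.00 = 1.7381.
So EBIT moves 1.7381 × (+17.2%) = +29.9%.

+29.9%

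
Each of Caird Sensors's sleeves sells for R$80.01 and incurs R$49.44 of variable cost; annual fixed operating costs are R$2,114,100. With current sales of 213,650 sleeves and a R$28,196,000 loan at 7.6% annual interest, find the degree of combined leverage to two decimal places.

At 213,650 units, contribution = 213,650 × R$30.57 = R$6,531,280.50.
Operating income = contribution − fixed costs = R$6,531,280.50 − R$2,114,100 = R$4,417,180.50. Interest = R$2,142,896.00.
DOL = R$6,531,280.50 ÷ R$4,417,180.50 = 1.4786; DFL = R$4,417,180.50 ÷ R$2,274,284.50 = 1.9422.
DCL = DOL × DFL = 1.4786 × 1.9422 = 2.8717.

2.87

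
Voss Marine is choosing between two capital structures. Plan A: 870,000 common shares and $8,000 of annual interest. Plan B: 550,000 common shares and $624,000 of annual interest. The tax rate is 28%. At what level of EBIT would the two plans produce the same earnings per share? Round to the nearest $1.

At indifference, (EBIT − 8,000)(1 − t)/870,000 = (EBIT − 624,000)(1 − t)/550,000.
The (1 − t) factor cancels: (EBIT − 8,000) × 550,000 = (EBIT − 624,000) × 870,000.
Solving, EBIT = (624,000·870,000 − 8,000·550,000) / (870,000 − 550,000) = 538,480,000,000 / 320,000 = 1,682,750.00.

$1,682,750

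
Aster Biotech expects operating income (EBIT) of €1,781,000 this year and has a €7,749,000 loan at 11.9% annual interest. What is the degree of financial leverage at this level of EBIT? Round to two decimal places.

2.07

Annual interest charges come to €922,131.00.
DFL = EBIT ÷ (EBIT − I) = €1,781,000 ÷ (€1,781,000 − €922,131.00) = €1,781,000 ÷ €858,869.00 = 2.0737.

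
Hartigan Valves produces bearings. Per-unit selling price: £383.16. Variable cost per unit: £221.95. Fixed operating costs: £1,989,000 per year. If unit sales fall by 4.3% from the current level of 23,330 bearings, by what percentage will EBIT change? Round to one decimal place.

Contribution at this volume is 23,330 × £161.21 = £3,761,029.30.
EBIT = £3,761,029.30 − £1,989,000 = £1,772,029.30.
So DOL = total CM / EBIT = £3,761,029.30 / £1,772,029.30 = 2.1224.
%ΔEBIT = DOL × %ΔSales = 2.1224 × -4.3% = -9.1%.

-9.1%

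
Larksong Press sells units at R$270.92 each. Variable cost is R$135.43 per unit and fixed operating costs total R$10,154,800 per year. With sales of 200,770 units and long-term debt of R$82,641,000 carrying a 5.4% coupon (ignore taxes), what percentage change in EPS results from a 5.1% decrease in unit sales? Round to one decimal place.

-11.0%

Total contribution margin = 200,770 × R$135.49 = R$27,202,327.30.
Operating income = contribution − fixed costs = R$27,202,327.30 − R$10,154,800 = R$17,047,527.30.
After interest of R$4,462,614.00, pre-tax earnings = R$12,584,913.30.
Degree of combined leverage = contribution ÷ (EBIT − I) = R$27,202,327.30 ÷ R$12,584,913.30 = 2.1615.
EPS therefore changes by 2.1615 × (-5.1%) = -11.0%.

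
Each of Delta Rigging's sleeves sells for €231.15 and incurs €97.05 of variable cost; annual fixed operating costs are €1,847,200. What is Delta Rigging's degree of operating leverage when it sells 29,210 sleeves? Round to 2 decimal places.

1.89

Total contribution margin = 29,210 × €134.10 = €3,917,061.00.
EBIT = €3,917,061.00 − €1,847,200 = €2,069,861.00.
So DOL = total CM / EBIT = €3,917,061.00 / €2,069,861.00 = 1.8924.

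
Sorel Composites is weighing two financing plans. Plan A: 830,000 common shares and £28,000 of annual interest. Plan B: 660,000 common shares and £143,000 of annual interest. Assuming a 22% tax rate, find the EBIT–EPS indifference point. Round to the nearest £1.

£589,471

At indifference, (EBIT − 28,000)(1 − t)/830,000 = (EBIT − 143,000)(1 − t)/660,000.
The (1 − t) factor cancels: (EBIT − 28,000) × 660,000 = (EBIT − 143,000) × 830,000.
EBIT × (830,000 − 660,000) = 143,000 × 830,000 − 28,000 × 660,000 = 100,210,000,000, so EBIT = 100,210,000,000 ÷ 170,000 = 589,470.59.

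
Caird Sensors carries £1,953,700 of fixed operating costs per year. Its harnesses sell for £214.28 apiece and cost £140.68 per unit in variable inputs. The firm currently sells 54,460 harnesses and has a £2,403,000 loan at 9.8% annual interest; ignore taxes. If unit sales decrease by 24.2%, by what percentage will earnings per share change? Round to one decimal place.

Total contribution margin = 54,460 × £73.60 = £4,008,256.00.
Operating income = contribution − fixed costs = £4,008,256.00 − £1,953,700 = £2,054,556.00.
After interest of £235,494.00, pre-tax earnings = £1,819,062.00.
DCL = total CM / (EBIT − I) = £4,008,256.00 / £1,819,062.00 = 2.2035.
EPS therefore changes by 2.2035 × (-24.2%) = -53.3%.

-53.3%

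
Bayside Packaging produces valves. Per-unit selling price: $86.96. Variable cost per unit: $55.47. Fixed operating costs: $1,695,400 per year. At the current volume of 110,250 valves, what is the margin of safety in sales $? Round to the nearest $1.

$4,905,473

Unit CM = price − variable cost = $86.96 − $55.47 = $31.49. Break-even units = $1,695,400 ÷ $31.49 = 53,839.31; break-even revenue = 53,839.31 × $86.96 = $4,681,866.75.
Actual sales revenue = 110,250 × $86.96 = $9,587,340.00.
Margin of safety = $9,587,340.00 − $4,681,866.75 = $4,905,473.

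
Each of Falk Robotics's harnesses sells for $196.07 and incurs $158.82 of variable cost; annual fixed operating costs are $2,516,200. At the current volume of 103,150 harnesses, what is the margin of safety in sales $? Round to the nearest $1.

$6,980,289

Unit CM = price − variable cost = $196.07 − $158.82 = $37.25. Break-even units = $2,516,200 ÷ $37.25 = 67,548.99; break-even revenue = 67,548.99 × $196.07 = $13,244,331.11.
Actual sales revenue = 103,150 × $196.07 = $20,224,620.50.
Margin of safety = $20,224,620.50 − $13,244,331.11 = $6,980,289.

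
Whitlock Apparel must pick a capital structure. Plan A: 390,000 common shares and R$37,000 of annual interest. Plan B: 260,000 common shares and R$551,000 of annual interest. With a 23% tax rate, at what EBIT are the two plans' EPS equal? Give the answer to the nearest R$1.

R$1,579,000

At indifference, (EBIT − 37,000)(1 − t)/390,000 = (EBIT − 551,000)(1 − t)/260,000.
Cancelling (1 − t) and cross-multiplying: 260,000·(EBIT − 37,000) = 390,000·(EBIT − 551,000).
EBIT × (390,000 − 260,000) = 551,000 × 390,000 − 37,000 × 260,000 = 205,270,000,000, so EBIT = 205,270,000,000 ÷ 130,000 = 1,579,000.00.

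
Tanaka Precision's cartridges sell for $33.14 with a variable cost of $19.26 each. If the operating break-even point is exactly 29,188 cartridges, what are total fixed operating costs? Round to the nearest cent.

Contribution margin per unit = $33.14 − $19.26 = $13.88.
Since BE = FC / CM, FC = 29,188 × $13.88 = $405,129.44.

$405,129.44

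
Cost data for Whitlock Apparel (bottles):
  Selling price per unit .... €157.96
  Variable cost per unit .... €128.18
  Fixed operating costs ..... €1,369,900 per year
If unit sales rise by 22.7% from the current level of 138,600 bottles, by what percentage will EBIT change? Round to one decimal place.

Contribution at this volume is 138,600 × €29.78 = €4,127,508.00.
EBIT = €4,127,508.00 − €1,369,900 = €2,757,608.00.
So DOL = total CM / EBIT = €4,127,508.00 / €2,757,608.00 = 1.4968.
Operating income changes by 1.4968 × +22.7% = +34.0%.

+34.0%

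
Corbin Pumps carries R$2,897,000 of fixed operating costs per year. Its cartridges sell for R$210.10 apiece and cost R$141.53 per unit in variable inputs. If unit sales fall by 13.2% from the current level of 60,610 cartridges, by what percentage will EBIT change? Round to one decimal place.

-43.6%

Contribution at this volume is 60,610 × R$68.57 = R$4,156,027.70.
Subtracting fixed costs: EBIT = R$4,156,027.70 − R$2,897,000 = R$1,259,027.70.
So DOL = total CM / EBIT = R$4,156,027.70 / R$1,259,027.70 = 3.3010.
%ΔEBIT = DOL × %ΔSales = 3.3010 × -13.2% = -43.6%.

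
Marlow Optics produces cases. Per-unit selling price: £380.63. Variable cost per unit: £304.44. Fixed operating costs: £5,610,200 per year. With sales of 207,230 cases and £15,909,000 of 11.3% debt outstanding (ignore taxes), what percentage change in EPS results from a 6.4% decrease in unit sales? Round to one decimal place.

At 207,230 units, contribution = 207,230 × £76.19 = £15,788,853.70.
Operating income = contribution − fixed costs = £15,788,853.70 − £5,610,200 = £10,178,653.70.
After interest of £1,797,717.00, pre-tax earnings = £8,380,936.70.
Degree of combined leverage = contribution ÷ (EBIT − I) = £15,788,853.70 ÷ £8,380,936.70 = 1.8839.
%ΔEPS = DCL × %ΔSales = 1.8839 × -6.4% = -12.1%.

-12.1%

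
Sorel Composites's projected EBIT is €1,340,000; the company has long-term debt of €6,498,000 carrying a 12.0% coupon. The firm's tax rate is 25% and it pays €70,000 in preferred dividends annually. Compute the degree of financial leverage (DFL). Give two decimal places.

2.87

Annual interest charges come to €779,760.00.
Preferred dividends grossed up pre-tax: €70,000 / (1 − 0.25) = €93,333.33.
DFL = EBIT ÷ [EBIT − I − D_p/(1−t)] = €1,340,000 ÷ [€1,340,000 − €779,760.00 − €93,333.33] = €1,340,000 ÷ €466,906.67 = 2.8700.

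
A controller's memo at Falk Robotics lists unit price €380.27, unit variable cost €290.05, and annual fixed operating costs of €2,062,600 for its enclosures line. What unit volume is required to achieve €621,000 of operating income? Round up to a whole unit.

29,746 enclosures

Unit CM = price − variable cost = €380.27 − €290.05 = €90.22.
Units = (FC + target) / CM = (€2,062,600 + €621,000) / €90.22 = 29,745.07, so 29,746 enclosures.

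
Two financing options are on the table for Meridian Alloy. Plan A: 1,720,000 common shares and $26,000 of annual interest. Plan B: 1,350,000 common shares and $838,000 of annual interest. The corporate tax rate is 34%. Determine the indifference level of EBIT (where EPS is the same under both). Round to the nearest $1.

$3,800,703

Set EPS_A = EPS_B: (EBIT − $26,000)(1 − 0.34) ÷ 1,720,000 = (EBIT − $838,000)(1 − 0.34) ÷ 1,350,000.
The (1 − t) factor cancels: (EBIT − 26,000) × 1,350,000 = (EBIT − 838,000) × 1,720,000.
Solving, EBIT = (838,000·1,720,000 − 26,000·1,350,000) / (1,720,000 − 1,350,000) = 1,406,260,000,000 / 370,000 = 3,800,702.70.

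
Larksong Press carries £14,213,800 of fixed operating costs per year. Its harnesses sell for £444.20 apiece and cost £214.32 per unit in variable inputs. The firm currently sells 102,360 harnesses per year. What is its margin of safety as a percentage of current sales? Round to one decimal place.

Each unit contributes £444.20 − £214.32 = £229.88. Break-even units = £14,213,800 ÷ £229.88 = 61,831.39; break-even revenue = 61,831.39 × £444.20 = £27,465,503.57.
Actual sales revenue = 102,360 × £444.20 = £45,468,312.00.
Margin of safety = (£45,468,312.00 − £27,465,503.57) ÷ £45,468,312.00 = 39.6%.

39.6%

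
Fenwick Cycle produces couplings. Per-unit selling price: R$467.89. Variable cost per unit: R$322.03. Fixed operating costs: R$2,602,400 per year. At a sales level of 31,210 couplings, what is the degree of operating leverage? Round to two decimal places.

2.33

Contribution at this volume is 31,210 × R$145.86 = R$4,552,290.60.
Subtracting fixed costs: EBIT = R$4,552,290.60 − R$2,602,400 = R$1,949,890.60.
DOL = contribution ÷ EBIT = R$4,552,290.60 ÷ R$1,949,890.60 = 2.3346.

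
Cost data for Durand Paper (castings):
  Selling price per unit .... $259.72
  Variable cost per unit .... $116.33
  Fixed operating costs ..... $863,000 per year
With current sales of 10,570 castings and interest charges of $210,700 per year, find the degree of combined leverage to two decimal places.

3.43

Total contribution margin = 10,570 × $143.39 = $1,515,632.30.
Operating income = contribution − fixed costs = $1,515,632.30 − $863,000 = $652,632.30. Interest = $210,700.00, so EBIT − I = $441,932.30.
DCL = contribution ÷ (EBIT − I) = $1,515,632.30 ÷ $441,932.30 = 3.4296.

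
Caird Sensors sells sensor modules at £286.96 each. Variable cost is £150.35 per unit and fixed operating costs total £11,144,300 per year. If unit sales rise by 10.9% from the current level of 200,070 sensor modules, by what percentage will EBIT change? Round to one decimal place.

Total contribution margin = 200,070 × £136.61 = £27,331,562.70.
Operating income = contribution − fixed costs = £27,331,562.70 − £11,144,300 = £16,187,262.70.
So DOL = total CM / EBIT = £27,331,562.70 / £16,187,262.70 = 1.6885.
%ΔEBIT = DOL × %ΔSales = 1.6885 × +10.9% = +18.4%.

+18.4%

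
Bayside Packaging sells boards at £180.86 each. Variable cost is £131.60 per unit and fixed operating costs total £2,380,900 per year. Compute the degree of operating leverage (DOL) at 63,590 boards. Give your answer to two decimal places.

Contribution at this volume is 63,590 × £49.26 = £3,132,443.40.
Subtracting fixed costs: EBIT = £3,132,443.40 − £2,380,900 = £751,543.40.
Degree of operating leverage = £3,132,443.40 / £751,543.40 = 4.1680.

4.17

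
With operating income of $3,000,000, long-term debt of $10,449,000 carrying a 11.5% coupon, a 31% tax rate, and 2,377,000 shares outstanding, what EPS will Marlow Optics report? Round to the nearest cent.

Pre-tax income = $3,000,000 − $1,201,635.00 = $1,798,365.00.
Net income = $1,798,365.00 × (1 − 0.31) = $1,240,871.85.
Per share: $1,240,871.85 / 2,377,000 shares = $0.52.

$0.52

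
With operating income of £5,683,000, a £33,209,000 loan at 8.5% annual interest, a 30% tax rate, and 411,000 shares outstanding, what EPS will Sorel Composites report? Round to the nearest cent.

£4.87

Pre-tax income = £5,683,000 − £2,822,765.00 = £2,860,235.00.
After tax at 30%: net income = £2,860,235.00 × 0.70 = £2,002,164.50.
Per share: £2,002,164.50 / 411,000 shares = £4.87.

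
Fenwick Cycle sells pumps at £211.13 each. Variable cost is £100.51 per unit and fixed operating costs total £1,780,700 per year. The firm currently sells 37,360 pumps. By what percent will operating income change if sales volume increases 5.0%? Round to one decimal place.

At 37,360 units, contribution = 37,360 × £110.62 = £4,132,763.20.
Subtracting fixed costs: EBIT = £4,132,763.20 − £1,780,700 = £2,352,063.20.
Degree of operating leverage = £4,132,763.20 / £2,352,063.20 = 1.7571.
So EBIT moves 1.7571 × (+5.0%) = +8.8%.

+8.8%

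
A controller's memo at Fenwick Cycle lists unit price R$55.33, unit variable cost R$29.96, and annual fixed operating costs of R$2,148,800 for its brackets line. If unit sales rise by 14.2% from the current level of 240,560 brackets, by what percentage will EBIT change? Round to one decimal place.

+21.9%

Contribution at this volume is 240,560 × R$25.37 = R$6,103,007.20.
Subtracting fixed costs: EBIT = R$6,103,007.20 − R$2,148,800 = R$3,954,207.20.
Degree of operating leverage = R$6,103,007.20 / R$3,954,207.20 = 1.5434.
Operating income changes by 1.5434 × +14.2% = +21.9%.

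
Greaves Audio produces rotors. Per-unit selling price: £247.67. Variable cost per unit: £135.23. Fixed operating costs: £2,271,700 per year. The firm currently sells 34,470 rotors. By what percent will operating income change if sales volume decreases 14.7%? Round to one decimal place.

Total contribution margin = 34,470 × £112.44 = £3,875,806.80.
Operating income = contribution − fixed costs = £3,875,806.80 − £2,271,700 = £1,604,106.80.
Degree of operating leverage = £3,875,806.80 / £1,604,106.80 = 2.4162.
%ΔEBIT = DOL × %ΔSales = 2.4162 × -14.7% = -35.5%.

-35.5%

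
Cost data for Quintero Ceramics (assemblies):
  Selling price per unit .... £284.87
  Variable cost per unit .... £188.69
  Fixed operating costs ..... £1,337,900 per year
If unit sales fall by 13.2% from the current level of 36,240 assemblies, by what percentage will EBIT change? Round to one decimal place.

-21.4%

Total contribution margin = 36,240 × £96.18 = £3,485,563.20.
EBIT = £3,485,563.20 − £1,337,900 = £2,147,663.20.
So DOL = total CM / EBIT = £3,485,563.20 / £2,147,663.20 = 1.6230.
%ΔEBIT = DOL × %ΔSales = 1.6230 × -13.2% = -21.4%.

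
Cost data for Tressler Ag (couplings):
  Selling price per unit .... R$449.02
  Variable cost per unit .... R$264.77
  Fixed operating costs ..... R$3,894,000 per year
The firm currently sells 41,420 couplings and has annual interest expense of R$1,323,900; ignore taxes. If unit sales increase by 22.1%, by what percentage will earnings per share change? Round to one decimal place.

+69.9%

Contribution at this volume is 41,420 × R$184.25 = R$7,631,635.00.
Operating income = contribution − fixed costs = R$7,631,635.00 − R$3,894,000 = R$3,737,635.00.
After interest of R$1,323,900.00, pre-tax earnings = R$2,413,735.00.
DCL = total CM / (EBIT − I) = R$7,631,635.00 / R$2,413,735.00 = 3.1618.
EPS therefore changes by 3.1618 × (+22.1%) = +69.9%.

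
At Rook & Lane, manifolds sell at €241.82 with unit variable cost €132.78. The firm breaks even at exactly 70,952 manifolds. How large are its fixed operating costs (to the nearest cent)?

€7,736,606.08

Contribution margin per unit = €241.82 − €132.78 = €109.04.
Since BE = FC / CM, FC = 70,952 × €109.04 = €7,736,606.08.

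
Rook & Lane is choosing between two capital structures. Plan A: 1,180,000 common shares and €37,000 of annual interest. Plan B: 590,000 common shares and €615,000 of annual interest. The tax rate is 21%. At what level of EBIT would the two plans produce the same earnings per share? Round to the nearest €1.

€1,193,000

Set EPS_A = EPS_B: (EBIT − €37,000)(1 − 0.21) ÷ 1,180,000 = (EBIT − €615,000)(1 − 0.21) ÷ 590,000.
Cancelling (1 − t) and cross-multiplying: 590,000·(EBIT − 37,000) = 1,180,000·(EBIT − 615,000).
Solving, EBIT = (615,000·1,180,000 − 37,000·590,000) / (1,180,000 − 590,000) = 703,870,000,000 / 590,000 = 1,193,000.00.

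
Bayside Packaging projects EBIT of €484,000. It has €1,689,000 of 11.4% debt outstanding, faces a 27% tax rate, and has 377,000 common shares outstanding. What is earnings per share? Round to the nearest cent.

Interest = €192,546.00, so EBT = €484,000 − €192,546.00 = €291,454.00.
After tax at 27%: net income = €291,454.00 × 0.73 = €212,761.42.
EPS = €212,761.42 ÷ 377,000 = €0.56.

€0.56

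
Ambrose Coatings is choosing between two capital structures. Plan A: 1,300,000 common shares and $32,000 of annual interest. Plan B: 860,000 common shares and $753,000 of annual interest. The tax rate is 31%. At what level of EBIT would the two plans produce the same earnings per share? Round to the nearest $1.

$2,162,227

At indifference, (EBIT − 32,000)(1 − t)/1,300,000 = (EBIT − 753,000)(1 − t)/860,000.
Cancelling (1 − t) and cross-multiplying: 860,000·(EBIT − 32,000) = 1,300,000·(EBIT − 753,000).
EBIT × (1,300,000 − 860,000) = 753,000 × 1,300,000 − 32,000 × 860,000 = 951,380,000,000, so EBIT = 951,380,000,000 ÷ 440,000 = 2,162,227.27.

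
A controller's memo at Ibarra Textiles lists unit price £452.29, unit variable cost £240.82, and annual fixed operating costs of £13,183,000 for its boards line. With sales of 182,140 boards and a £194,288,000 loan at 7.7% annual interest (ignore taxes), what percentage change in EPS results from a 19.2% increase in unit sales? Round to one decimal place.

Contribution at this volume is 182,140 × £211.47 = £38,517,145.80.
Operating income = contribution − fixed costs = £38,517,145.80 − £13,183,000 = £25,334,145.80.
Interest = £14,960,176.00, so EBIT − I = £10,373,969.80.
Degree of combined leverage = contribution ÷ (EBIT − I) = £38,517,145.80 ÷ £10,373,969.80 = 3.7129.
%ΔEPS = DCL × %ΔSales = 3.7129 × +19.2% = +71.3%.

+71.3%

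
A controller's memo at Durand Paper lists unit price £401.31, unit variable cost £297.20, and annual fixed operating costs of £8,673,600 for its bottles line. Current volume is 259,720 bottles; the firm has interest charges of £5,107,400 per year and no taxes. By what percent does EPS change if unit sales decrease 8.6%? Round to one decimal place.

At 259,720 units, contribution = 259,720 × £104.11 = £27,039,449.20.
Operating income = contribution − fixed costs = £27,039,449.20 − £8,673,600 = £18,365,849.20.
After interest of £5,107,400.00, pre-tax earnings = £13,258,449.20.
DCL = total CM / (EBIT − I) = £27,039,449.20 / £13,258,449.20 = 2.0394.
%ΔEPS = DCL × %ΔSales = 2.0394 × -8.6% = -17.5%.

-17.5%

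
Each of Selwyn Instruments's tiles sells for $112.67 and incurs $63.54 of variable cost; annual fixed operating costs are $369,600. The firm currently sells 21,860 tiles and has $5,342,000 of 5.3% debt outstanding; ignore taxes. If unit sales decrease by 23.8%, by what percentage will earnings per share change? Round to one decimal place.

-60.7%

Contribution at this volume is 21,860 × $49.13 = $1,073,981.80.
EBIT = $1,073,981.80 − $369,600 = $704,381.80.
Interest = $283,126.00, so EBIT − I = $421,255.80.
DCL = total CM / (EBIT − I) = $1,073,981.80 / $421,255.80 = 2.5495.
%ΔEPS = DCL × %ΔSales = 2.5495 × -23.8% = -60.7%.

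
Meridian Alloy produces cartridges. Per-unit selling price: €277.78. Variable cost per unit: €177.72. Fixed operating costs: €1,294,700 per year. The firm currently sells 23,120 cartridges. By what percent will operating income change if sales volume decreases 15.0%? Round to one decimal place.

-34.1%

Contribution at this volume is 23,120 × €100.06 = €2,313,387.20.
EBIT = €2,313,387.20 − €1,294,700 = €1,018,687.20.
So DOL = total CM / EBIT = €2,313,387.20 / €1,018,687.20 = 2.2709.
Operating income changes by 2.2709 × -15.0% = -34.1%.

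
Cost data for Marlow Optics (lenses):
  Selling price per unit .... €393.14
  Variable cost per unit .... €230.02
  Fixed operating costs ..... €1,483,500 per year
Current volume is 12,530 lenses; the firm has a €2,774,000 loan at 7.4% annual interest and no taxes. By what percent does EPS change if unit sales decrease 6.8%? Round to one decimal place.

Total contribution margin = 12,530 × €163.12 = €2,043,893.60.
EBIT = €2,043,893.60 − €1,483,500 = €560,393.60.
After interest of €205,276.00, pre-tax earnings = €355,117.60.
DCL = total CM / (EBIT − I) = €2,043,893.60 / €355,117.60 = 5.7555.
%ΔEPS = DCL × %ΔSales = 5.7555 × -6.8% = -39.1%.

-39.1%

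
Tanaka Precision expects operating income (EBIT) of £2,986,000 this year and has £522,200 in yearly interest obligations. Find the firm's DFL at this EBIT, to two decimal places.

1.21

Annual interest charges come to £522,200.00.
DFL = EBIT ÷ (EBIT − I) = £2,986,000 ÷ (£2,986,000 − £522,200.00) = £2,986,000 ÷ £2,463,800.00 = 1.2119.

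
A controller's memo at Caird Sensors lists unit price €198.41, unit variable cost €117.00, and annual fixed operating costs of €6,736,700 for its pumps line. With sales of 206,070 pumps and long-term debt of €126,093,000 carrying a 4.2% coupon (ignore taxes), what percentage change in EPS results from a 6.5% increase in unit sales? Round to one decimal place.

+23.0%

Total contribution margin = 206,070 × €81.41 = €16,776,158.70.
EBIT = €16,776,158.70 − €6,736,700 = €10,039,458.70.
Interest = €5,295,906.00, so EBIT − I = €4,743,552.70.
DCL = total CM / (EBIT − I) = €16,776,158.70 / €4,743,552.70 = 3.5366.
EPS therefore changes by 3.5366 × (+6.5%) = +23.0%.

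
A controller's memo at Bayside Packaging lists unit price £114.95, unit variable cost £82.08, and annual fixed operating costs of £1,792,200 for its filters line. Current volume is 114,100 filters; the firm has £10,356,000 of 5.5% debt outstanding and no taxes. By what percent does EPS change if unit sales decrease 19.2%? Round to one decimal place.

-51.9%

Contribution at this volume is 114,100 × £32.87 = £3,750,467.00.
Operating income = contribution − fixed costs = £3,750,467.00 − £1,792,200 = £1,958,267.00.
After interest of £569,580.00, pre-tax earnings = £1,388,687.00.
Degree of combined leverage = contribution ÷ (EBIT − I) = £3,750,467.00 ÷ £1,388,687.00 = 2.7007.
EPS therefore changes by 2.7007 × (-19.2%) = -51.9%.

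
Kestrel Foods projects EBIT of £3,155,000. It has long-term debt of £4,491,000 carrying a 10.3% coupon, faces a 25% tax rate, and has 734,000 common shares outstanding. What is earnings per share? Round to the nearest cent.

Pre-tax income = £3,155,000 − £462,573.00 = £2,692,427.00.
After tax at 25%: net income = £2,692,427.00 × 0.75 = £2,019,320.25.
Per share: £2,019,320.25 / 734,000 shares = £2.75.

£2.75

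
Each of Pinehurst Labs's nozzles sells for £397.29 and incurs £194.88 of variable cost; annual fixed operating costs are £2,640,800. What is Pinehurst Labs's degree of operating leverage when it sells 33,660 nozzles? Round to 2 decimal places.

Total contribution margin = 33,660 × £202.41 = £6,813,120.60.
Operating income = contribution − fixed costs = £6,813,120.60 − £2,640,800 = £4,172,320.60.
DOL = contribution ÷ EBIT = £6,813,120.60 ÷ £4,172,320.60 = 1.6329.

1.63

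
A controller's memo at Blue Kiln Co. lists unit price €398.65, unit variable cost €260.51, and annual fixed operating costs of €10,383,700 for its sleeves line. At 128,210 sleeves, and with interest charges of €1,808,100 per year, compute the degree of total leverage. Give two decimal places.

3.21

Total contribution margin = 128,210 × €138.14 = €17,710,929.40.
EBIT = €17,710,929.40 − €10,383,700 = €7,327,229.40. Interest = €1,808,100.00, so EBIT − I = €5,519,129.40.
Degree of total leverage = total CM / (EBIT − interest) = €17,710,929.40 / €5,519,129.40 = 3.2090.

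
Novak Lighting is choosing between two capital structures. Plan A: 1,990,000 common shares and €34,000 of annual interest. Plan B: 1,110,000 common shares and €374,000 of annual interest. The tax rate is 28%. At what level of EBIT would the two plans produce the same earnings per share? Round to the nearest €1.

€802,864

Set EPS_A = EPS_B: (EBIT − €34,000)(1 − 0.28) ÷ 1,990,000 = (EBIT − €374,000)(1 − 0.28) ÷ 1,110,000.
Cancelling (1 − t) and cross-multiplying: 1,110,000·(EBIT − 34,000) = 1,990,000·(EBIT − 374,000).
EBIT × (1,990,000 − 1,110,000) = 374,000 × 1,990,000 − 34,000 × 1,110,000 = 706,520,000,000, so EBIT = 706,520,000,000 ÷ 880,000 = 802,863.64.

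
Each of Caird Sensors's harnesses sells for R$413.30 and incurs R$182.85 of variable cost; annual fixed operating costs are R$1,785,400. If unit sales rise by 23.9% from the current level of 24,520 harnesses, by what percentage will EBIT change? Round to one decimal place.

Total contribution margin = 24,520 × R$230.45 = R$5,650,634.00.
EBIT = R$5,650,634.00 − R$1,785,400 = R$3,865,234.00.
DOL = contribution ÷ EBIT = R$5,650,634.00 ÷ R$3,865,234.00 = 1.4619.
So EBIT moves 1.4619 × (+23.9%) = +34.9%.

+34.9%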